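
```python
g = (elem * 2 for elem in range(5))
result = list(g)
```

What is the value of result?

Step 1: For each elem in range(5), compute elem*2:
  elem=0: 0*2 = 0
  elem=1: 1*2 = 2
  elem=2: 2*2 = 4
  elem=3: 3*2 = 6
  elem=4: 4*2 = 8
Therefore result = [0, 2, 4, 6, 8].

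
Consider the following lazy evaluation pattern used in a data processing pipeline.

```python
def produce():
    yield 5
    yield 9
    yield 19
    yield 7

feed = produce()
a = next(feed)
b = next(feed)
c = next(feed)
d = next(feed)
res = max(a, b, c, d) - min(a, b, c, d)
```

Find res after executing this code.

Step 1: Create generator and consume all values:
  a = next(feed) = 5
  b = next(feed) = 9
  c = next(feed) = 19
  d = next(feed) = 7
Step 2: max = 19, min = 5, res = 19 - 5 = 14.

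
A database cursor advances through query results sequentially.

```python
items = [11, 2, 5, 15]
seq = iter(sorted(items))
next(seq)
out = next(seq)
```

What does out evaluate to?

Step 1: sorted([11, 2, 5, 15]) = [2, 5, 11, 15].
Step 2: Create iterator and skip 1 elements.
Step 3: next() returns 5.
Therefore out = 5.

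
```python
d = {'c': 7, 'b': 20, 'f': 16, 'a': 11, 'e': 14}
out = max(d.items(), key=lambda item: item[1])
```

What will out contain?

Step 1: Find item with maximum value:
  ('c', 7)
  ('b', 20)
  ('f', 16)
  ('a', 11)
  ('e', 14)
Step 2: Maximum value is 20 at key 'b'.
Therefore out = ('b', 20).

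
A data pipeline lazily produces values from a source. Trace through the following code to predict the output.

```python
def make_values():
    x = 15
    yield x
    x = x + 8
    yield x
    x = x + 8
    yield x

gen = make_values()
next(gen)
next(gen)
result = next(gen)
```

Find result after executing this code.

Step 1: Trace through generator execution:
  Yield 1: x starts at 15, yield 15
  Yield 2: x = 15 + 8 = 23, yield 23
  Yield 3: x = 23 + 8 = 31, yield 31
Step 2: First next() gets 15, second next() gets the second value, third next() yields 31.
Therefore result = 31.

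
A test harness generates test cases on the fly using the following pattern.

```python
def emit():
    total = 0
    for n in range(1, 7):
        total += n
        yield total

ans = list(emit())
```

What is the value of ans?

Step 1: Generator accumulates running sum:
  n=1: total = 1, yield 1
  n=2: total = 3, yield 3
  n=3: total = 6, yield 6
  n=4: total = 10, yield 10
  n=5: total = 15, yield 15
  n=6: total = 21, yield 21
Therefore ans = [1, 3, 6, 10, 15, 21].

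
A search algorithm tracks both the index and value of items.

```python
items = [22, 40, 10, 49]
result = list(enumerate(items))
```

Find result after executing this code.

Step 1: enumerate pairs each element with its index:
  (0, 22)
  (1, 40)
  (2, 10)
  (3, 49)
Therefore result = [(0, 22), (1, 40), (2, 10), (3, 49)].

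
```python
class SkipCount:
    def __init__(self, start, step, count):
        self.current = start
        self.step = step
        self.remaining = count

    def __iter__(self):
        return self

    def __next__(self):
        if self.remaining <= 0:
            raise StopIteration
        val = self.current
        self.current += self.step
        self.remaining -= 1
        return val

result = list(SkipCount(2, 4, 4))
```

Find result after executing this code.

Step 1: SkipCount starts at 2, increments by 4, for 4 steps:
  Yield 2, then current += 4
  Yield 6, then current += 4
  Yield 10, then current += 4
  Yield 14, then current += 4
Therefore result = [2, 6, 10, 14].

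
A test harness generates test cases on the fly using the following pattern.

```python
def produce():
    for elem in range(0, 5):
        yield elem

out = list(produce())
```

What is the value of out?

Step 1: The generator yields each value from range(0, 5).
Step 2: list() consumes all yields: [0, 1, 2, 3, 4].
Therefore out = [0, 1, 2, 3, 4].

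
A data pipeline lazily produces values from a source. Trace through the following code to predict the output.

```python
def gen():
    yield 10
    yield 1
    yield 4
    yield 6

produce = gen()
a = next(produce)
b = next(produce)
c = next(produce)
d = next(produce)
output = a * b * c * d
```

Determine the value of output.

Step 1: Create generator and consume all values:
  a = next(produce) = 10
  b = next(produce) = 1
  c = next(produce) = 4
  d = next(produce) = 6
Step 2: output = 10 * 1 * 4 * 6 = 240.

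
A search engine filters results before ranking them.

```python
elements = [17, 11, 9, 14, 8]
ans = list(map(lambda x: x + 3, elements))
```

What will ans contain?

Step 1: Apply lambda x: x + 3 to each element:
  17 -> 20
  11 -> 14
  9 -> 12
  14 -> 17
  8 -> 11
Therefore ans = [20, 14, 12, 17, 11].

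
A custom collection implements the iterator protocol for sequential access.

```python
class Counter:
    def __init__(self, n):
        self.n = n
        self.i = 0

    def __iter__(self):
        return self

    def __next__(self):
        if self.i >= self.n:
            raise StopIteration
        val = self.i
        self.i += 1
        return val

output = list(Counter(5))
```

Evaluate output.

Step 1: Counter(5) creates an iterator counting 0 to 4.
Step 2: list() consumes all values: [0, 1, 2, 3, 4].
Therefore output = [0, 1, 2, 3, 4].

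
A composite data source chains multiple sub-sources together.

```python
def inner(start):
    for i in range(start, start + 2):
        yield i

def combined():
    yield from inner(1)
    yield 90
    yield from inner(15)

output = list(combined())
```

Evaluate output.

Step 1: combined() delegates to inner(1):
  yield 1
  yield 2
Step 2: yield 90
Step 3: Delegates to inner(15):
  yield 15
  yield 16
Therefore output = [1, 2, 90, 15, 16].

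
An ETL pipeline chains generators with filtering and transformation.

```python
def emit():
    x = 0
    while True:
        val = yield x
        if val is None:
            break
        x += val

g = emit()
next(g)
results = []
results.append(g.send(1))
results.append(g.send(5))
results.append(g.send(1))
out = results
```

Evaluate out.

Step 1: next(g) -> yield 0.
Step 2: send(1) -> x = 1, yield 1.
Step 3: send(5) -> x = 6, yield 6.
Step 4: send(1) -> x = 7, yield 7.
Therefore out = [1, 6, 7].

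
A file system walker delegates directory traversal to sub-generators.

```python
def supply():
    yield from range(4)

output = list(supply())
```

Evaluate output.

Step 1: yield from delegates to the iterable, yielding each element.
Step 2: Collected values: [0, 1, 2, 3].
Therefore output = [0, 1, 2, 3].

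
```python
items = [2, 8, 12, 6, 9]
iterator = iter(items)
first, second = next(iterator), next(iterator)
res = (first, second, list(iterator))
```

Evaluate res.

Step 1: Create iterator over [2, 8, 12, 6, 9].
Step 2: first = 2, second = 8.
Step 3: Remaining elements: [12, 6, 9].
Therefore res = (2, 8, [12, 6, 9]).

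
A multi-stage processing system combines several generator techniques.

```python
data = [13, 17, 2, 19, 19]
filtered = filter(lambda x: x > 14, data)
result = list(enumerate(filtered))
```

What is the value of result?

Step 1: Filter [13, 17, 2, 19, 19] for > 14: [17, 19, 19].
Step 2: enumerate re-indexes from 0: [(0, 17), (1, 19), (2, 19)].
Therefore result = [(0, 17), (1, 19), (2, 19)].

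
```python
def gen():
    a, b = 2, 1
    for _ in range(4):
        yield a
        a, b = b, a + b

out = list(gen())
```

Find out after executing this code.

Step 1: Fibonacci-like sequence starting with a=2, b=1:
  Iteration 1: yield a=2, then a,b = 1,3
  Iteration 2: yield a=1, then a,b = 3,4
  Iteration 3: yield a=3, then a,b = 4,7
  Iteration 4: yield a=4, then a,b = 7,11
Therefore out = [2, 1, 3, 4].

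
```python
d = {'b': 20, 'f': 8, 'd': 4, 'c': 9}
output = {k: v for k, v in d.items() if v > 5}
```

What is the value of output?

Step 1: Filter items where value > 5:
  'b': 20 > 5: kept
  'f': 8 > 5: kept
  'd': 4 <= 5: removed
  'c': 9 > 5: kept
Therefore output = {'b': 20, 'f': 8, 'c': 9}.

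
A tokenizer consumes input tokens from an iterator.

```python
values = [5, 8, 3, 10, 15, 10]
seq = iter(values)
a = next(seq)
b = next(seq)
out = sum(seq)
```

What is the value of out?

Step 1: Create iterator over [5, 8, 3, 10, 15, 10].
Step 2: a = next() = 5, b = next() = 8.
Step 3: sum() of remaining [3, 10, 15, 10] = 38.
Therefore out = 38.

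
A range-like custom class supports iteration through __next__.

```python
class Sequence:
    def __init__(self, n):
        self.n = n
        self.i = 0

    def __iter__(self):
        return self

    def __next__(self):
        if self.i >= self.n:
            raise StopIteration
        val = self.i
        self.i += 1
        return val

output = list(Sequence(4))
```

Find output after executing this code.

Step 1: Sequence(4) creates an iterator counting 0 to 3.
Step 2: list() consumes all values: [0, 1, 2, 3].
Therefore output = [0, 1, 2, 3].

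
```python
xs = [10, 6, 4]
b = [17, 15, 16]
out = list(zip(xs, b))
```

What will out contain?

Step 1: zip pairs elements at same index:
  Index 0: (10, 17)
  Index 1: (6, 15)
  Index 2: (4, 16)
Therefore out = [(10, 17), (6, 15), (4, 16)].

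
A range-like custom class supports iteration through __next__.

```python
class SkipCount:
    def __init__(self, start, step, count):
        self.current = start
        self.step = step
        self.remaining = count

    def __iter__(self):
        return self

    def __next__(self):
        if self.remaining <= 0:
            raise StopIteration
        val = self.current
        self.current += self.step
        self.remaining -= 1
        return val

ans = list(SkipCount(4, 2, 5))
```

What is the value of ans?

Step 1: SkipCount starts at 4, increments by 2, for 5 steps:
  Yield 4, then current += 2
  Yield 6, then current += 2
  Yield 8, then current += 2
  Yield 10, then current += 2
  Yield 12, then current += 2
Therefore ans = [4, 6, 8, 10, 12].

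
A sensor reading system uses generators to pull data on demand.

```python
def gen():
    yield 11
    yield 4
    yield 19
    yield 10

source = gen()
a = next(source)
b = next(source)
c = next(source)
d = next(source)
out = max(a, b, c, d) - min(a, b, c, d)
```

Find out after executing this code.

Step 1: Create generator and consume all values:
  a = next(source) = 11
  b = next(source) = 4
  c = next(source) = 19
  d = next(source) = 10
Step 2: max = 19, min = 4, out = 19 - 4 = 15.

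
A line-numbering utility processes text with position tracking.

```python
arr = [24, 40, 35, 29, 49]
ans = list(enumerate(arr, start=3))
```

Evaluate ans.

Step 1: enumerate with start=3:
  (3, 24)
  (4, 40)
  (5, 35)
  (6, 29)
  (7, 49)
Therefore ans = [(3, 24), (4, 40), (5, 35), (6, 29), (7, 49)].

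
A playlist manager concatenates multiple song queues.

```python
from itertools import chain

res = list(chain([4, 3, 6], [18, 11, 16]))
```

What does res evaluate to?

Step 1: chain() concatenates iterables: [4, 3, 6] + [18, 11, 16].
Therefore res = [4, 3, 6, 18, 11, 16].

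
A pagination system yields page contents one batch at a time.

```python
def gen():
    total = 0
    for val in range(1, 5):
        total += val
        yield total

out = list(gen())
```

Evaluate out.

Step 1: Generator accumulates running sum:
  val=1: total = 1, yield 1
  val=2: total = 3, yield 3
  val=3: total = 6, yield 6
  val=4: total = 10, yield 10
Therefore out = [1, 3, 6, 10].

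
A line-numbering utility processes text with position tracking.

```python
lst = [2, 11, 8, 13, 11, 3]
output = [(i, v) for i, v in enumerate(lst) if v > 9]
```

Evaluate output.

Step 1: Filter enumerate([2, 11, 8, 13, 11, 3]) keeping v > 9:
  (0, 2): 2 <= 9, excluded
  (1, 11): 11 > 9, included
  (2, 8): 8 <= 9, excluded
  (3, 13): 13 > 9, included
  (4, 11): 11 > 9, included
  (5, 3): 3 <= 9, excluded
Therefore output = [(1, 11), (3, 13), (4, 11)].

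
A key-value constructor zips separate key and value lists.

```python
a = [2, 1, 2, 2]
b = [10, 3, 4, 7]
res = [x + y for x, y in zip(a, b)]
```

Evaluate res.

Step 1: Add corresponding elements:
  2 + 10 = 12
  1 + 3 = 4
  2 + 4 = 6
  2 + 7 = 9
Therefore res = [12, 4, 6, 9].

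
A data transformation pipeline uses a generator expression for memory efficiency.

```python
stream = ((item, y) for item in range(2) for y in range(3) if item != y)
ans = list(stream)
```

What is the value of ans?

Step 1: Nested generator over range(2) x range(3) where item != y:
  (0, 0): excluded (item == y)
  (0, 1): included
  (0, 2): included
  (1, 0): included
  (1, 1): excluded (item == y)
  (1, 2): included
Therefore ans = [(0, 1), (0, 2), (1, 0), (1, 2)].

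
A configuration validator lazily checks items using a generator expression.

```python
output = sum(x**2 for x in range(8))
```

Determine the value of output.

Step 1: Compute x**2 for each x in range(8):
  x=0: 0**2 = 0
  x=1: 1**2 = 1
  x=2: 2**2 = 4
  x=3: 3**2 = 9
  x=4: 4**2 = 16
  x=5: 5**2 = 25
  x=6: 6**2 = 36
  x=7: 7**2 = 49
Step 2: sum = 0 + 1 + 4 + 9 + 16 + 25 + 36 + 49 = 140.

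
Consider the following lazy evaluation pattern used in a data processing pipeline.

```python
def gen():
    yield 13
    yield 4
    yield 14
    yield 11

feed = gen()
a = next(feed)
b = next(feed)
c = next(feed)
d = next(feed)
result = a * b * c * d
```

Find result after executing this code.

Step 1: Create generator and consume all values:
  a = next(feed) = 13
  b = next(feed) = 4
  c = next(feed) = 14
  d = next(feed) = 11
Step 2: result = 13 * 4 * 14 * 11 = 8008.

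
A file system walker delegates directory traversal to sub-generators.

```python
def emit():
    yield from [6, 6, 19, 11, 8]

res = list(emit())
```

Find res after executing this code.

Step 1: yield from delegates to the iterable, yielding each element.
Step 2: Collected values: [6, 6, 19, 11, 8].
Therefore res = [6, 6, 19, 11, 8].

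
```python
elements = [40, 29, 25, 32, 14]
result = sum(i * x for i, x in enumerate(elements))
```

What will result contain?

Step 1: Compute i * x for each (i, x) in enumerate([40, 29, 25, 32, 14]):
  i=0, x=40: 0*40 = 0
  i=1, x=29: 1*29 = 29
  i=2, x=25: 2*25 = 50
  i=3, x=32: 3*32 = 96
  i=4, x=14: 4*14 = 56
Step 2: sum = 0 + 29 + 50 + 96 + 56 = 231.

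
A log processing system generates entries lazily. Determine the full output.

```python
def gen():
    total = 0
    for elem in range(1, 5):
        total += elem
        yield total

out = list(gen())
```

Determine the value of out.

Step 1: Generator accumulates running sum:
  elem=1: total = 1, yield 1
  elem=2: total = 3, yield 3
  elem=3: total = 6, yield 6
  elem=4: total = 10, yield 10
Therefore out = [1, 3, 6, 10].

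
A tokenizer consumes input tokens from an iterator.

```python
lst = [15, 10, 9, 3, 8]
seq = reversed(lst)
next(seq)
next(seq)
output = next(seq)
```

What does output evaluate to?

Step 1: reversed([15, 10, 9, 3, 8]) gives iterator: [8, 3, 9, 10, 15].
Step 2: First next() = 8, second next() = 3.
Step 3: Third next() = 9.
Therefore output = 9.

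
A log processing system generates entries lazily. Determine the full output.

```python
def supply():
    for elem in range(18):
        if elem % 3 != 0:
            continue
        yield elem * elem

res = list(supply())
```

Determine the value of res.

Step 1: Only yield elem**2 when elem is divisible by 3:
  elem=0: 0 % 3 == 0, yield 0**2 = 0
  elem=3: 3 % 3 == 0, yield 3**2 = 9
  elem=6: 6 % 3 == 0, yield 6**2 = 36
  elem=9: 9 % 3 == 0, yield 9**2 = 81
  elem=12: 12 % 3 == 0, yield 12**2 = 144
  elem=15: 15 % 3 == 0, yield 15**2 = 225
Therefore res = [0, 9, 36, 81, 144, 225].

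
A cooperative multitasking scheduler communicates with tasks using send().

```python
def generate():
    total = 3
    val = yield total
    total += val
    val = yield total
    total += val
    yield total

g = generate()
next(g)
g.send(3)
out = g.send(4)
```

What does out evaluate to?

Step 1: next() -> yield total=3.
Step 2: send(3) -> val=3, total = 3+3 = 6, yield 6.
Step 3: send(4) -> val=4, total = 6+4 = 10, yield 10.
Therefore out = 10.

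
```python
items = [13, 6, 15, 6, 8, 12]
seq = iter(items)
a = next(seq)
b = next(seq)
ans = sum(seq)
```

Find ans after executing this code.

Step 1: Create iterator over [13, 6, 15, 6, 8, 12].
Step 2: a = next() = 13, b = next() = 6.
Step 3: sum() of remaining [15, 6, 8, 12] = 41.
Therefore ans = 41.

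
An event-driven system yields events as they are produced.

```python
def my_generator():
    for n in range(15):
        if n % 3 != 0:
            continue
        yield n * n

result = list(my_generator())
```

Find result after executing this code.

Step 1: Only yield n**2 when n is divisible by 3:
  n=0: 0 % 3 == 0, yield 0**2 = 0
  n=3: 3 % 3 == 0, yield 3**2 = 9
  n=6: 6 % 3 == 0, yield 6**2 = 36
  n=9: 9 % 3 == 0, yield 9**2 = 81
  n=12: 12 % 3 == 0, yield 12**2 = 144
Therefore result = [0, 9, 36, 81, 144].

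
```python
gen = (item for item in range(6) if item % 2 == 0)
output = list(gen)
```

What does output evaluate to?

Step 1: Filter range(6) keeping only even values:
  item=0: even, included
  item=1: odd, excluded
  item=2: even, included
  item=3: odd, excluded
  item=4: even, included
  item=5: odd, excluded
Therefore output = [0, 2, 4].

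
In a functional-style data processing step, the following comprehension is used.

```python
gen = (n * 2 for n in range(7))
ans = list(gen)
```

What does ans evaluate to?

Step 1: For each n in range(7), compute n*2:
  n=0: 0*2 = 0
  n=1: 1*2 = 2
  n=2: 2*2 = 4
  n=3: 3*2 = 6
  n=4: 4*2 = 8
  n=5: 5*2 = 10
  n=6: 6*2 = 12
Therefore ans = [0, 2, 4, 6, 8, 10, 12].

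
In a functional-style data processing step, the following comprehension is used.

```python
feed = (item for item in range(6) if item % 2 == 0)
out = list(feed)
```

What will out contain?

Step 1: Filter range(6) keeping only even values:
  item=0: even, included
  item=1: odd, excluded
  item=2: even, included
  item=3: odd, excluded
  item=4: even, included
  item=5: odd, excluded
Therefore out = [0, 2, 4].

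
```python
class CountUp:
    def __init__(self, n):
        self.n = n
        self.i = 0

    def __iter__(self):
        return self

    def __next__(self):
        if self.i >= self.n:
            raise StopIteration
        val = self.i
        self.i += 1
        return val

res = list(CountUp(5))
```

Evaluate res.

Step 1: CountUp(5) creates an iterator counting 0 to 4.
Step 2: list() consumes all values: [0, 1, 2, 3, 4].
Therefore res = [0, 1, 2, 3, 4].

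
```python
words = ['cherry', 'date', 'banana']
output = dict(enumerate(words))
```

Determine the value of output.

Step 1: enumerate pairs indices with words:
  0 -> 'cherry'
  1 -> 'date'
  2 -> 'banana'
Therefore output = {0: 'cherry', 1: 'date', 2: 'banana'}.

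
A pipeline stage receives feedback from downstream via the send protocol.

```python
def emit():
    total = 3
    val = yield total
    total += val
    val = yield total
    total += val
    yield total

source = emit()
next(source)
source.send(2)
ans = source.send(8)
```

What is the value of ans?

Step 1: next() -> yield total=3.
Step 2: send(2) -> val=2, total = 3+2 = 5, yield 5.
Step 3: send(8) -> val=8, total = 5+8 = 13, yield 13.
Therefore ans = 13.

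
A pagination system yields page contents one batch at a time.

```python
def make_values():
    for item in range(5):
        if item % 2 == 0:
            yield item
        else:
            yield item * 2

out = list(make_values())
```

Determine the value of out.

Step 1: For each item in range(5), yield item if even, else item*2:
  item=0 (even): yield 0
  item=1 (odd): yield 1*2 = 2
  item=2 (even): yield 2
  item=3 (odd): yield 3*2 = 6
  item=4 (even): yield 4
Therefore out = [0, 2, 2, 6, 4].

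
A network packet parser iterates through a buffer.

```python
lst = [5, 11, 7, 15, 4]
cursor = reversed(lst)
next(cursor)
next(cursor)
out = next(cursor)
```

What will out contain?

Step 1: reversed([5, 11, 7, 15, 4]) gives iterator: [4, 15, 7, 11, 5].
Step 2: First next() = 4, second next() = 15.
Step 3: Third next() = 7.
Therefore out = 7.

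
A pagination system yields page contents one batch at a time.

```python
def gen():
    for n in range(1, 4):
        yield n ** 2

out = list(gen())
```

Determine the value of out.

Step 1: For each n in range(1, 4), yield n**2:
  n=1: yield 1**2 = 1
  n=2: yield 2**2 = 4
  n=3: yield 3**2 = 9
Therefore out = [1, 4, 9].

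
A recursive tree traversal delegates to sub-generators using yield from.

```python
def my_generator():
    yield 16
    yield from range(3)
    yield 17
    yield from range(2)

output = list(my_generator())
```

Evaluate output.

Step 1: Trace yields in order:
  yield 16
  yield 0
  yield 1
  yield 2
  yield 17
  yield 0
  yield 1
Therefore output = [16, 0, 1, 2, 17, 0, 1].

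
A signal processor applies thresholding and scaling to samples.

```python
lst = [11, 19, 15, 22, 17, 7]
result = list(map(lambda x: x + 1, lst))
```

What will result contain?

Step 1: Apply lambda x: x + 1 to each element:
  11 -> 12
  19 -> 20
  15 -> 16
  22 -> 23
  17 -> 18
  7 -> 8
Therefore result = [12, 20, 16, 23, 18, 8].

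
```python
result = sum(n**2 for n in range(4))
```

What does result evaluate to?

Step 1: Compute n**2 for each n in range(4):
  n=0: 0**2 = 0
  n=1: 1**2 = 1
  n=2: 2**2 = 4
  n=3: 3**2 = 9
Step 2: sum = 0 + 1 + 4 + 9 = 14.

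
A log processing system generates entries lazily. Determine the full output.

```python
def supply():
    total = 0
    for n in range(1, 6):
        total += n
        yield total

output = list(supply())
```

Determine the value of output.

Step 1: Generator accumulates running sum:
  n=1: total = 1, yield 1
  n=2: total = 3, yield 3
  n=3: total = 6, yield 6
  n=4: total = 10, yield 10
  n=5: total = 15, yield 15
Therefore output = [1, 3, 6, 10, 15].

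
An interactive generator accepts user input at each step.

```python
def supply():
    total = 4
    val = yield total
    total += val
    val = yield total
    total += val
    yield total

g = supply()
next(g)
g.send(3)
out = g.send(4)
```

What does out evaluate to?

Step 1: next() -> yield total=4.
Step 2: send(3) -> val=3, total = 4+3 = 7, yield 7.
Step 3: send(4) -> val=4, total = 7+4 = 11, yield 11.
Therefore out = 11.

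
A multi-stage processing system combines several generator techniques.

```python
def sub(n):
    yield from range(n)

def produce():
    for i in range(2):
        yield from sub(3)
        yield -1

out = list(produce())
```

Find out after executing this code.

Step 1: For each i in range(2):
  i=0: yield from sub(3) -> [0, 1, 2], then yield -1
  i=1: yield from sub(3) -> [0, 1, 2], then yield -1
Therefore out = [0, 1, 2, -1, 0, 1, 2, -1].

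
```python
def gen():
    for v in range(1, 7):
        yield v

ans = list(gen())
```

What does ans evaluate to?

Step 1: The generator yields each value from range(1, 7).
Step 2: list() consumes all yields: [1, 2, 3, 4, 5, 6].
Therefore ans = [1, 2, 3, 4, 5, 6].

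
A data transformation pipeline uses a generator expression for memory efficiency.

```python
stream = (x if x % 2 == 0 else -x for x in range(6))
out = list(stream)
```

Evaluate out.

Step 1: For each x in range(6), yield x if even, else -x:
  x=0: even, yield 0
  x=1: odd, yield -1
  x=2: even, yield 2
  x=3: odd, yield -3
  x=4: even, yield 4
  x=5: odd, yield -5
Therefore out = [0, -1, 2, -3, 4, -5].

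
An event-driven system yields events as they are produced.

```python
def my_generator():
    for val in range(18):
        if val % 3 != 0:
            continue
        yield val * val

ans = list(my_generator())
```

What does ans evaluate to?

Step 1: Only yield val**2 when val is divisible by 3:
  val=0: 0 % 3 == 0, yield 0**2 = 0
  val=3: 3 % 3 == 0, yield 3**2 = 9
  val=6: 6 % 3 == 0, yield 6**2 = 36
  val=9: 9 % 3 == 0, yield 9**2 = 81
  val=12: 12 % 3 == 0, yield 12**2 = 144
  val=15: 15 % 3 == 0, yield 15**2 = 225
Therefore ans = [0, 9, 36, 81, 144, 225].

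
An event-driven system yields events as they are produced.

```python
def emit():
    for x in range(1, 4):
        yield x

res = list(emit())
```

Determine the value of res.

Step 1: The generator yields each value from range(1, 4).
Step 2: list() consumes all yields: [1, 2, 3].
Therefore res = [1, 2, 3].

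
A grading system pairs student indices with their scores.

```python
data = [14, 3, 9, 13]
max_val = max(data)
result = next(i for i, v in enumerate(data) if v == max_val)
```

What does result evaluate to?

Step 1: max([14, 3, 9, 13]) = 14.
Step 2: Find first index where value == 14:
  Index 0: 14 == 14, found!
Therefore result = 0.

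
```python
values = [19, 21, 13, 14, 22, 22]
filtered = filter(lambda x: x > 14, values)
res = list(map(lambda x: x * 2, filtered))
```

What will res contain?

Step 1: Filter values for elements > 14:
  19: kept
  21: kept
  13: removed
  14: removed
  22: kept
  22: kept
Step 2: Map x * 2 on filtered [19, 21, 22, 22]:
  19 -> 38
  21 -> 42
  22 -> 44
  22 -> 44
Therefore res = [38, 42, 44, 44].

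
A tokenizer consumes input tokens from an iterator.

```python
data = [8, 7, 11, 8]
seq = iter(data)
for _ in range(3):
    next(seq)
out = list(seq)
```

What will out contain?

Step 1: Create iterator over [8, 7, 11, 8].
Step 2: Advance 3 positions (consuming [8, 7, 11]).
Step 3: list() collects remaining elements: [8].
Therefore out = [8].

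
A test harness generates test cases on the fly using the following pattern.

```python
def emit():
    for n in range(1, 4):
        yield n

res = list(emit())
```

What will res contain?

Step 1: The generator yields each value from range(1, 4).
Step 2: list() consumes all yields: [1, 2, 3].
Therefore res = [1, 2, 3].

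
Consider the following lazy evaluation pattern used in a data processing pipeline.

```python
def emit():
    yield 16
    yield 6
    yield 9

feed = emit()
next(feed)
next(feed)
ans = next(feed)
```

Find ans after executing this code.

Step 1: emit() creates a generator.
Step 2: next(feed) yields 16 (consumed and discarded).
Step 3: next(feed) yields 6 (consumed and discarded).
Step 4: next(feed) yields 9, assigned to ans.
Therefore ans = 9.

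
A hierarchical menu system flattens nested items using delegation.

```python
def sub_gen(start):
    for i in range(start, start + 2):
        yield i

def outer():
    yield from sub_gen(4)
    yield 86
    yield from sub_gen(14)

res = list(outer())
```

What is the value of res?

Step 1: outer() delegates to sub_gen(4):
  yield 4
  yield 5
Step 2: yield 86
Step 3: Delegates to sub_gen(14):
  yield 14
  yield 15
Therefore res = [4, 5, 86, 14, 15].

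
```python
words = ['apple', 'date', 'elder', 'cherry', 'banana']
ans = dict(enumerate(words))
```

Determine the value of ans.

Step 1: enumerate pairs indices with words:
  0 -> 'apple'
  1 -> 'date'
  2 -> 'elder'
  3 -> 'cherry'
  4 -> 'banana'
Therefore ans = {0: 'apple', 1: 'date', 2: 'elder', 3: 'cherry', 4: 'banana'}.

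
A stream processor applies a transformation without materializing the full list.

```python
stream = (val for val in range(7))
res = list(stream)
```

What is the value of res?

Step 1: Generator expression iterates range(7): [0, 1, 2, 3, 4, 5, 6].
Step 2: list() collects all values.
Therefore res = [0, 1, 2, 3, 4, 5, 6].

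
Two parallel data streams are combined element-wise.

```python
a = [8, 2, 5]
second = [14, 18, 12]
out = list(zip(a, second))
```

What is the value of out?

Step 1: zip pairs elements at same index:
  Index 0: (8, 14)
  Index 1: (2, 18)
  Index 2: (5, 12)
Therefore out = [(8, 14), (2, 18), (5, 12)].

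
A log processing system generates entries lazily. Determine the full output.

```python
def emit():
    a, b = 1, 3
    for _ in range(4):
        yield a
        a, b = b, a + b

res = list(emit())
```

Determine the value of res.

Step 1: Fibonacci-like sequence starting with a=1, b=3:
  Iteration 1: yield a=1, then a,b = 3,4
  Iteration 2: yield a=3, then a,b = 4,7
  Iteration 3: yield a=4, then a,b = 7,11
  Iteration 4: yield a=7, then a,b = 11,18
Therefore res = [1, 3, 4, 7].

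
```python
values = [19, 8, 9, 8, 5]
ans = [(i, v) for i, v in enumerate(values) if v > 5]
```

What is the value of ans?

Step 1: Filter enumerate([19, 8, 9, 8, 5]) keeping v > 5:
  (0, 19): 19 > 5, included
  (1, 8): 8 > 5, included
  (2, 9): 9 > 5, included
  (3, 8): 8 > 5, included
  (4, 5): 5 <= 5, excluded
Therefore ans = [(0, 19), (1, 8), (2, 9), (3, 8)].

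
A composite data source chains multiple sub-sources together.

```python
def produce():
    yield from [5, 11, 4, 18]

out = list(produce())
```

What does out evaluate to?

Step 1: yield from delegates to the iterable, yielding each element.
Step 2: Collected values: [5, 11, 4, 18].
Therefore out = [5, 11, 4, 18].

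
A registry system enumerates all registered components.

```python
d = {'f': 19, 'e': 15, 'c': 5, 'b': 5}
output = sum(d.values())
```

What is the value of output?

Step 1: d.values() = [19, 15, 5, 5].
Step 2: sum = 44.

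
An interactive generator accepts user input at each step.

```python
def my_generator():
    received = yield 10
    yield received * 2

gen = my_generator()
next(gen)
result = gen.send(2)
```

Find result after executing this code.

Step 1: next(gen) advances to first yield, producing 10.
Step 2: send(2) resumes, received = 2.
Step 3: yield received * 2 = 2 * 2 = 4.
Therefore result = 4.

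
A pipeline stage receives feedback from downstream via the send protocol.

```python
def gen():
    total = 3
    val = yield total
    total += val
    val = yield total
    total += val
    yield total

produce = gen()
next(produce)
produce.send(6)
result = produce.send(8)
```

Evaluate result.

Step 1: next() -> yield total=3.
Step 2: send(6) -> val=6, total = 3+6 = 9, yield 9.
Step 3: send(8) -> val=8, total = 9+8 = 17, yield 17.
Therefore result = 17.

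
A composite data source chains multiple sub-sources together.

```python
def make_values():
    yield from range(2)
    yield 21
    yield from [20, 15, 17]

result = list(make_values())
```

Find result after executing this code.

Step 1: Trace yields in order:
  yield 0
  yield 1
  yield 21
  yield 20
  yield 15
  yield 17
Therefore result = [0, 1, 21, 20, 15, 17].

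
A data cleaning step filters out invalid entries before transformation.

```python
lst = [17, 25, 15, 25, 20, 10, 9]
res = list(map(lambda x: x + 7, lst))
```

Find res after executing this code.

Step 1: Apply lambda x: x + 7 to each element:
  17 -> 24
  25 -> 32
  15 -> 22
  25 -> 32
  20 -> 27
  10 -> 17
  9 -> 16
Therefore res = [24, 32, 22, 32, 27, 17, 16].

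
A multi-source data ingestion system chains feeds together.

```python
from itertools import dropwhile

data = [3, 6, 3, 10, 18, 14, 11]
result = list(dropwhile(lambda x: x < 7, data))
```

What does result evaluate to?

Step 1: dropwhile drops elements while < 7:
  3 < 7: dropped
  6 < 7: dropped
  3 < 7: dropped
  10: kept (dropping stopped)
Step 2: Remaining elements kept regardless of condition.
Therefore result = [10, 18, 14, 11].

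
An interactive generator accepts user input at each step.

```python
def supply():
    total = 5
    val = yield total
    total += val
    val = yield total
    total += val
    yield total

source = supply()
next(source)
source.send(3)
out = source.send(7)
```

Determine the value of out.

Step 1: next() -> yield total=5.
Step 2: send(3) -> val=3, total = 5+3 = 8, yield 8.
Step 3: send(7) -> val=7, total = 8+7 = 15, yield 15.
Therefore out = 15.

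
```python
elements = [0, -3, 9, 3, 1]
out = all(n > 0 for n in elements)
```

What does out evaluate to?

Step 1: Check n > 0 for each element in [0, -3, 9, 3, 1]:
  0 > 0: False
  -3 > 0: False
  9 > 0: True
  3 > 0: True
  1 > 0: True
Step 2: all() returns False.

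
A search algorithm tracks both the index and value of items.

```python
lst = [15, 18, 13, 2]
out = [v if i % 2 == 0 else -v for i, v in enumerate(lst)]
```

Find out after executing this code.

Step 1: For each (i, v), keep v if i is even, negate if odd:
  i=0 (even): keep 15
  i=1 (odd): negate to -18
  i=2 (even): keep 13
  i=3 (odd): negate to -2
Therefore out = [15, -18, 13, -2].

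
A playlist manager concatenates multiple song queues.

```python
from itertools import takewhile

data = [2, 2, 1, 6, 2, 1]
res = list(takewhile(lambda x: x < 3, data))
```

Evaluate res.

Step 1: takewhile stops at first element >= 3:
  2 < 3: take
  2 < 3: take
  1 < 3: take
  6 >= 3: stop
Therefore res = [2, 2, 1].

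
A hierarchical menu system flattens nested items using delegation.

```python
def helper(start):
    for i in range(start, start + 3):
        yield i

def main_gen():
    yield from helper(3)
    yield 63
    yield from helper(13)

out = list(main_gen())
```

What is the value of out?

Step 1: main_gen() delegates to helper(3):
  yield 3
  yield 4
  yield 5
Step 2: yield 63
Step 3: Delegates to helper(13):
  yield 13
  yield 14
  yield 15
Therefore out = [3, 4, 5, 63, 13, 14, 15].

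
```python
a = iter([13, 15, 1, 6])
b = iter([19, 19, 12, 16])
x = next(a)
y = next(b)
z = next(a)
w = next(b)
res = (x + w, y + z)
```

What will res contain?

Step 1: a iterates [13, 15, 1, 6], b iterates [19, 19, 12, 16].
Step 2: x = next(a) = 13, y = next(b) = 19.
Step 3: z = next(a) = 15, w = next(b) = 19.
Step 4: res = (13 + 19, 19 + 15) = (32, 34).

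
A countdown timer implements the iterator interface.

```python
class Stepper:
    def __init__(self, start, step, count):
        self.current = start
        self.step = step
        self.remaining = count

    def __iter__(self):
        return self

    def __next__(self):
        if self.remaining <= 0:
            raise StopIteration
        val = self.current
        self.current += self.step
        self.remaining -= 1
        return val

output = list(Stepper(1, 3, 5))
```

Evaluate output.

Step 1: Stepper starts at 1, increments by 3, for 5 steps:
  Yield 1, then current += 3
  Yield 4, then current += 3
  Yield 7, then current += 3
  Yield 10, then current += 3
  Yield 13, then current += 3
Therefore output = [1, 4, 7, 10, 13].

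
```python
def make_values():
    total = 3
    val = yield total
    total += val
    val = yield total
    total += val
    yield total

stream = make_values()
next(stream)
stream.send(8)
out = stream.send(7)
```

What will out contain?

Step 1: next() -> yield total=3.
Step 2: send(8) -> val=8, total = 3+8 = 11, yield 11.
Step 3: send(7) -> val=7, total = 11+7 = 18, yield 18.
Therefore out = 18.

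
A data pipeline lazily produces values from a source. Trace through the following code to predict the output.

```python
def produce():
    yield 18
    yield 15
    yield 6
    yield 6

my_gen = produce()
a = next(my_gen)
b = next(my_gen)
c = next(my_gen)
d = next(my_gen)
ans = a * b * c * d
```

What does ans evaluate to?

Step 1: Create generator and consume all values:
  a = next(my_gen) = 18
  b = next(my_gen) = 15
  c = next(my_gen) = 6
  d = next(my_gen) = 6
Step 2: ans = 18 * 15 * 6 * 6 = 9720.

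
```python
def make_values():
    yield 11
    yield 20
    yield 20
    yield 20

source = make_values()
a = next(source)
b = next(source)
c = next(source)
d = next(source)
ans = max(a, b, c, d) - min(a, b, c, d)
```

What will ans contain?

Step 1: Create generator and consume all values:
  a = next(source) = 11
  b = next(source) = 20
  c = next(source) = 20
  d = next(source) = 20
Step 2: max = 20, min = 11, ans = 20 - 11 = 9.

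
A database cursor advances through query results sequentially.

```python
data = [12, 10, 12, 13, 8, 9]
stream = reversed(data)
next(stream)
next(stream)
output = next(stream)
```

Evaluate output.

Step 1: reversed([12, 10, 12, 13, 8, 9]) gives iterator: [9, 8, 13, 12, 10, 12].
Step 2: First next() = 9, second next() = 8.
Step 3: Third next() = 13.
Therefore output = 13.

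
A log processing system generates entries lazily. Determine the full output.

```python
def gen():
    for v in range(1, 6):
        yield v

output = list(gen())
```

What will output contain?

Step 1: The generator yields each value from range(1, 6).
Step 2: list() consumes all yields: [1, 2, 3, 4, 5].
Therefore output = [1, 2, 3, 4, 5].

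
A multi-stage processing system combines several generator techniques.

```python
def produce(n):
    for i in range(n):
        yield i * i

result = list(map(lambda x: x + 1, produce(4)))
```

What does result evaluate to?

Step 1: produce(4) yields squares: [0, 1, 4, 9].
Step 2: map adds 1 to each: [1, 2, 5, 10].
Therefore result = [1, 2, 5, 10].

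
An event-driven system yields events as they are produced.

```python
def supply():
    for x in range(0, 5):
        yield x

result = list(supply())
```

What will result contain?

Step 1: The generator yields each value from range(0, 5).
Step 2: list() consumes all yields: [0, 1, 2, 3, 4].
Therefore result = [0, 1, 2, 3, 4].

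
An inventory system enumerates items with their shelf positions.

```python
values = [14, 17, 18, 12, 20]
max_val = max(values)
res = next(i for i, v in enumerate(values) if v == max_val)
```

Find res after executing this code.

Step 1: max([14, 17, 18, 12, 20]) = 20.
Step 2: Find first index where value == 20:
  Index 0: 14 != 20
  Index 1: 17 != 20
  Index 2: 18 != 20
  Index 3: 12 != 20
  Index 4: 20 == 20, found!
Therefore res = 4.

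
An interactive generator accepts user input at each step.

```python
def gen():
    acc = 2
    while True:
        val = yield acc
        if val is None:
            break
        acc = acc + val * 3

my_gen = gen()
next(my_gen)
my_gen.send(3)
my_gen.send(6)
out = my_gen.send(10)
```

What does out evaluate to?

Step 1: next() -> yield acc=2.
Step 2: send(3) -> val=3, acc = 2 + 3*3 = 11, yield 11.
Step 3: send(6) -> val=6, acc = 11 + 6*3 = 29, yield 29.
Step 4: send(10) -> val=10, acc = 29 + 10*3 = 59, yield 59.
Therefore out = 59.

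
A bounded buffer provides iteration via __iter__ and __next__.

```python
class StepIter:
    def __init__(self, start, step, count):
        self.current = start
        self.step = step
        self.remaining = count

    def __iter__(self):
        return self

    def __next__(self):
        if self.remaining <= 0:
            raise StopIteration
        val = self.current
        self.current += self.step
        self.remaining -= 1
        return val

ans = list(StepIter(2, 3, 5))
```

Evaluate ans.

Step 1: StepIter starts at 2, increments by 3, for 5 steps:
  Yield 2, then current += 3
  Yield 5, then current += 3
  Yield 8, then current += 3
  Yield 11, then current += 3
  Yield 14, then current += 3
Therefore ans = [2, 5, 8, 11, 14].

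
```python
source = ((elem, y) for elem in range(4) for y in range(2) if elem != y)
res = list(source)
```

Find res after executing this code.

Step 1: Nested generator over range(4) x range(2) where elem != y:
  (0, 0): excluded (elem == y)
  (0, 1): included
  (1, 0): included
  (1, 1): excluded (elem == y)
  (2, 0): included
  (2, 1): included
  (3, 0): included
  (3, 1): included
Therefore res = [(0, 1), (1, 0), (2, 0), (2, 1), (3, 0), (3, 1)].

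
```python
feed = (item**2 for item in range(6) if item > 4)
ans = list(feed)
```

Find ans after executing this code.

Step 1: For range(6), keep item > 4, then square:
  item=0: 0 <= 4, excluded
  item=1: 1 <= 4, excluded
  item=2: 2 <= 4, excluded
  item=3: 3 <= 4, excluded
  item=4: 4 <= 4, excluded
  item=5: 5 > 4, yield 5**2 = 25
Therefore ans = [25].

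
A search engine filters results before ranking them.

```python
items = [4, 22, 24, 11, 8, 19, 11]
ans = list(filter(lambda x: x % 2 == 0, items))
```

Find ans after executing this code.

Step 1: Filter elements divisible by 2:
  4 % 2 = 0: kept
  22 % 2 = 0: kept
  24 % 2 = 0: kept
  11 % 2 = 1: removed
  8 % 2 = 0: kept
  19 % 2 = 1: removed
  11 % 2 = 1: removed
Therefore ans = [4, 22, 24, 8].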